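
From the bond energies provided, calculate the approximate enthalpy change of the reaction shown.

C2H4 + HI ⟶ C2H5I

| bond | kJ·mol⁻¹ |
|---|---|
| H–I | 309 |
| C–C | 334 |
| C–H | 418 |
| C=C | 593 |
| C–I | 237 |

Bonds broken (reactants):
  C–H: 4 × 418 = 1672
  C=C: 1 × 593 = 593
  H–I: 1 × 309 = 309
  Σ(broken) = 2574 kJ
Bonds formed (products):
  C–C: 1 × 334 = 334
  C–H: 5 × 418 = 2090
  C–I: 1 × 237 = 237
  Σ(formed) = 2661 kJ
ΔH = Σ(broken) − Σ(formed) = 2574 − 2661 = −87 kJ

ΔH ≈ −87 kJ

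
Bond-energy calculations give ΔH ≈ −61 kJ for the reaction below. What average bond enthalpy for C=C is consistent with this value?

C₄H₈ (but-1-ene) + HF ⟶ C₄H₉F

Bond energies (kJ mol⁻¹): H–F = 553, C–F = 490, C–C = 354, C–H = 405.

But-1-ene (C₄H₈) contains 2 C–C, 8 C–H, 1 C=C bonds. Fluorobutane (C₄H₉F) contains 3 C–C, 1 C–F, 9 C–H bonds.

D(C=C) ≈ 635 kJ/mol

Let D be the C=C bond energy.
Σ(broken) = 2×354 + 8×405 + 1×D + 1×553 = 4501 + D
Σ(formed) = 3×354 + 1×490 + 9×405 = 5197
ΔH = Σ(broken) − Σ(formed) = (4501 + D) − (5197) = −696 + D
Setting this equal to −61 kJ gives D = 635 kJ/mol.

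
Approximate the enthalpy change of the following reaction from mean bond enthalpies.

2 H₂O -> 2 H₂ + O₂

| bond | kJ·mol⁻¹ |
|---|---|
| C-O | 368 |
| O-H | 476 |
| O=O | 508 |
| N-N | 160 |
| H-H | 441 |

ΔH ≈ +514 kJ

Bonds broken (reactants):
  O-H: 4 × 476 = 1904
  Σ(broken) = 1904 kJ
Bonds formed (products):
  H-H: 2 × 441 = 882
  O=O: 1 × 508 = 508
  Σ(formed) = 1390 kJ
ΔH = Σ(broken) − Σ(formed) = 1904 − 1390 = +514 kJ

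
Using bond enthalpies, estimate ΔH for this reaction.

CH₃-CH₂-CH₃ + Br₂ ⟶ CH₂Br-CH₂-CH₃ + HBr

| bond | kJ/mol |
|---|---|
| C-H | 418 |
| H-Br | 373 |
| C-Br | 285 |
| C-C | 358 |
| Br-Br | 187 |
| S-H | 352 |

ΔH ≈ −53 kJ

Bonds broken (reactants):
  Br-Br: 1 × 187 = 187
  C-C: 2 × 358 = 716
  C-H: 8 × 418 = 3344
  Σ(broken) = 4247 kJ
Bonds formed (products):
  C-Br: 1 × 285 = 285
  C-C: 2 × 358 = 716
  C-H: 7 × 418 = 2926
  H-Br: 1 × 373 = 373
  Σ(formed) = 4300 kJ
ΔH = Σ(broken) − Σ(formed) = 4247 − 4300 = −53 kJ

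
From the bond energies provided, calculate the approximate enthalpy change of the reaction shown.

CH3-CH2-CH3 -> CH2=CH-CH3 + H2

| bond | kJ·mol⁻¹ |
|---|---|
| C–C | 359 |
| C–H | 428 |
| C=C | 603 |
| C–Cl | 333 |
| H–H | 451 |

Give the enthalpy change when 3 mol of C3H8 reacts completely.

ΔH = +483 kJ

Bonds broken (reactants):
  C–C: 2 × 359 = 718
  C–H: 8 × 428 = 3424
  Σ(broken) = 4142 kJ
Bonds formed (products):
  C–C: 1 × 359 = 359
  C–H: 6 × 428 = 2568
  C=C: 1 × 603 = 603
  H–H: 1 × 451 = 451
  Σ(formed) = 3981 kJ
ΔH = Σ(broken) − Σ(formed) = 4142 − 3981 = +161 kJ
For 3× the reaction as written: 3 × (+161) = +483 kJ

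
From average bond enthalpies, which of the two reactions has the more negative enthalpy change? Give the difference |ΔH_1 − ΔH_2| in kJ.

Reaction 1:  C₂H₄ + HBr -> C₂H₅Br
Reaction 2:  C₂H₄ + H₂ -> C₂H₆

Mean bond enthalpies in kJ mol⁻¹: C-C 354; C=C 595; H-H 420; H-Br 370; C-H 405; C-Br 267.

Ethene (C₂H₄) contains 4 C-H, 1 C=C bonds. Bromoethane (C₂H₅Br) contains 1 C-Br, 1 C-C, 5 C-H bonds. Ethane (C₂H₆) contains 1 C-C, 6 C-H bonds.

Reaction 2, by 88 kJ

Reaction 1:
  Bonds broken (reactants):
    C-H: 4 × 405 = 1620
    C=C: 1 × 595 = 595
    H-Br: 1 × 370 = 370
    Σ(broken) = 2585 kJ
  Bonds formed (products):
    C-Br: 1 × 267 = 267
    C-C: 1 × 354 = 354
    C-H: 5 × 405 = 2025
    Σ(formed) = 2646 kJ
  ΔH_1 = 2585 − 2646 = −61 kJ
Reaction 2:
  Bonds broken (reactants):
    C-H: 4 × 405 = 1620
    C=C: 1 × 595 = 595
    H-H: 1 × 420 = 420
    Σ(broken) = 2635 kJ
  Bonds formed (products):
    C-C: 1 × 354 = 354
    C-H: 6 × 405 = 2430
    Σ(formed) = 2784 kJ
  ΔH_2 = 2635 − 2784 = −149 kJ
ΔH_1 − ΔH_2 = +88 kJ, so reaction 2 has the more negative ΔH; |ΔH_1 − ΔH_2| = 88 kJ.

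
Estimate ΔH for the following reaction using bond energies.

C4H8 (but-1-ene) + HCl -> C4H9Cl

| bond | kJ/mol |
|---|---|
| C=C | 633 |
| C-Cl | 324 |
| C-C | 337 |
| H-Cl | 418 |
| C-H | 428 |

Bonds broken (reactants):
  C-C: 2 × 337 = 674
  C-H: 8 × 428 = 3424
  C=C: 1 × 633 = 633
  H-Cl: 1 × 418 = 418
  Σ(broken) = 5149 kJ
Bonds formed (products):
  C-C: 3 × 337 = 1011
  C-Cl: 1 × 324 = 324
  C-H: 9 × 428 = 3852
  Σ(formed) = 5187 kJ
ΔH = Σ(broken) − Σ(formed) = 5149 − 5187 = −38 kJ

ΔH ≈ −38 kJ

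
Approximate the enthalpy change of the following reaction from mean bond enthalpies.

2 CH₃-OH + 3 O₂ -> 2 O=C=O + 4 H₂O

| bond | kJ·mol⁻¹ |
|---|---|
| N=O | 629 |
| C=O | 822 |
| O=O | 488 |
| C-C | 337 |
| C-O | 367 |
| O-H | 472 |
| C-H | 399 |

Bonds broken (reactants):
  C-H: 6 × 399 = 2394
  C-O: 2 × 367 = 734
  O-H: 2 × 472 = 944
  O=O: 3 × 488 = 1464
  Σ(broken) = 5536 kJ
Bonds formed (products):
  C=O: 4 × 822 = 3288
  O-H: 8 × 472 = 3776
  Σ(formed) = 7064 kJ
ΔH = Σ(broken) − Σ(formed) = 5536 − 7064 = −1528 kJ

ΔH ≈ −1528 kJ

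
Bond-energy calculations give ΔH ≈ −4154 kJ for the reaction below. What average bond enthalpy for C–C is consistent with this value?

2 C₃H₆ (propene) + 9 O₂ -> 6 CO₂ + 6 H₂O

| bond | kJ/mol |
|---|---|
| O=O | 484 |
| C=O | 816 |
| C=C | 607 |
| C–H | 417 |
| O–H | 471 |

D(C–C) ≈ 358 kJ/mol

Let D be the C–C bond energy.
Σ(broken) = 2×D + 12×417 + 2×607 + 9×484 = 10574 + 2D
Σ(formed) = 12×816 + 12×471 = 15444
ΔH = Σ(broken) − Σ(formed) = (10574 + 2D) − (15444) = −4870 + 2D
Setting this equal to −4154 kJ gives 2D = 716, so D = 358 kJ/mol.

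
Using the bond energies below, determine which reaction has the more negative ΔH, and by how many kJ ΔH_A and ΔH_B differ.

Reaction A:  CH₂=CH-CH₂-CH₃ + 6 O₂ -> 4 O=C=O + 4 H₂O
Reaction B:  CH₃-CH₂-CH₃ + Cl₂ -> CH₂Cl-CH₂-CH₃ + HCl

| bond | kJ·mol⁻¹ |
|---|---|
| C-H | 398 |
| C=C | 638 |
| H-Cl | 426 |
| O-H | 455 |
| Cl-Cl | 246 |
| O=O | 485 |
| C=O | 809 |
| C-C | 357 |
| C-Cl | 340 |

Reaction A, by 2544 kJ

Reaction A:
  Bonds broken (reactants):
    C-C: 2 × 357 = 714
    C-H: 8 × 398 = 3184
    C=C: 1 × 638 = 638
    O=O: 6 × 485 = 2910
    Σ(broken) = 7446 kJ
  Bonds formed (products):
    C=O: 8 × 809 = 6472
    O-H: 8 × 455 = 3640
    Σ(formed) = 10112 kJ
  ΔH_A = 7446 − 10112 = −2666 kJ
Reaction B:
  Bonds broken (reactants):
    C-C: 2 × 357 = 714
    C-H: 8 × 398 = 3184
    Cl-Cl: 1 × 246 = 246
    Σ(broken) = 4144 kJ
  Bonds formed (products):
    C-C: 2 × 357 = 714
    C-Cl: 1 × 340 = 340
    C-H: 7 × 398 = 2786
    H-Cl: 1 × 426 = 426
    Σ(formed) = 4266 kJ
  ΔH_B = 4144 − 4266 = −122 kJ
ΔH_A − ΔH_B = −2544 kJ, so reaction A has the more negative ΔH; |ΔH_A − ΔH_B| = 2544 kJ.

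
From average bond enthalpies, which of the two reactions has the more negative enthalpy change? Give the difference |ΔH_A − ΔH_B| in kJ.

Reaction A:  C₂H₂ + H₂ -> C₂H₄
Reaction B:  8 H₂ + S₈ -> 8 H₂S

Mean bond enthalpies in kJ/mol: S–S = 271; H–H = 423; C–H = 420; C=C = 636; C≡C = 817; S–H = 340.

Reaction A, by 348 kJ

Reaction A:
  Bonds broken (reactants):
    C≡C: 1 × 817 = 817
    C–H: 2 × 420 = 840
    H–H: 1 × 423 = 423
    Σ(broken) = 2080 kJ
  Bonds formed (products):
    C–H: 4 × 420 = 1680
    C=C: 1 × 636 = 636
    Σ(formed) = 2316 kJ
  ΔH_A = 2080 − 2316 = −236 kJ
Reaction B:
  Bonds broken (reactants):
    H–H: 8 × 423 = 3384
    S–S: 8 × 271 = 2168
    Σ(broken) = 5552 kJ
  Bonds formed (products):
    S–H: 16 × 340 = 5440
    Σ(formed) = 5440 kJ
  ΔH_B = 5552 − 5440 = +112 kJ
ΔH_A − ΔH_B = −348 kJ, so reaction A has the more negative ΔH; |ΔH_A − ΔH_B| = 348 kJ.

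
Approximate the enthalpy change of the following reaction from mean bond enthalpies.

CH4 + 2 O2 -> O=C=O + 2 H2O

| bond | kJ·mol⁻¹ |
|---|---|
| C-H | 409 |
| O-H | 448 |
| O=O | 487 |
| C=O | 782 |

Bonds broken (reactants):
  C-H: 4 × 409 = 1636
  O=O: 2 × 487 = 974
  Σ(broken) = 2610 kJ
Bonds formed (products):
  C=O: 2 × 782 = 1564
  O-H: 4 × 448 = 1792
  Σ(formed) = 3356 kJ
ΔH = Σ(broken) − Σ(formed) = 2610 − 3356 = −746 kJ

ΔH ≈ −746 kJ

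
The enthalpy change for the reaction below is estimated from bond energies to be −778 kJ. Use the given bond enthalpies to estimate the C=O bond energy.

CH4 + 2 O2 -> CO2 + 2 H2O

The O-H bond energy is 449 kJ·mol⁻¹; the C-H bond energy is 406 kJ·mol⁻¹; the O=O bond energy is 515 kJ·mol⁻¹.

Let D be the C=O bond energy.
Σ(broken) = 4×406 + 2×515 = 2654
Σ(formed) = 2×D + 4×449 = 1796 + 2D
ΔH = Σ(broken) − Σ(formed) = (2654) − (1796 + 2D) = +858 − 2D
Setting this equal to −778 kJ gives 2D = 1636, so D = 818 kJ/mol.

D(C=O) ≈ 818 kJ/mol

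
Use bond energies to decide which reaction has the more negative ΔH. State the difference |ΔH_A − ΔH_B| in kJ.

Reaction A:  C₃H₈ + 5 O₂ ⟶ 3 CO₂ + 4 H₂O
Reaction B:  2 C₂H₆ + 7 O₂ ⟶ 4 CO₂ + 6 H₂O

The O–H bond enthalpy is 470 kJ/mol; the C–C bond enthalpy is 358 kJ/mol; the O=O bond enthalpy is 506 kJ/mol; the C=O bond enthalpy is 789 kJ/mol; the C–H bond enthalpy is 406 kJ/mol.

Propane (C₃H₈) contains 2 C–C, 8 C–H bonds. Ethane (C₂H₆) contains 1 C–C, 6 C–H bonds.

Reaction B, by 822 kJ

Reaction A:
  Bonds broken (reactants):
    C–C: 2 × 358 = 716
    C–H: 8 × 406 = 3248
    O=O: 5 × 506 = 2530
    Σ(broken) = 6494 kJ
  Bonds formed (products):
    C=O: 6 × 789 = 4734
    O–H: 8 × 470 = 3760
    Σ(formed) = 8494 kJ
  ΔH_A = 6494 − 8494 = −2000 kJ
Reaction B:
  Bonds broken (reactants):
    C–C: 2 × 358 = 716
    C–H: 12 × 406 = 4872
    O=O: 7 × 506 = 3542
    Σ(broken) = 9130 kJ
  Bonds formed (products):
    C=O: 8 × 789 = 6312
    O–H: 12 × 470 = 5640
    Σ(formed) = 11952 kJ
  ΔH_B = 9130 − 11952 = −2822 kJ
ΔH_A − ΔH_B = +822 kJ, so reaction B has the more negative ΔH; |ΔH_A − ΔH_B| = 822 kJ.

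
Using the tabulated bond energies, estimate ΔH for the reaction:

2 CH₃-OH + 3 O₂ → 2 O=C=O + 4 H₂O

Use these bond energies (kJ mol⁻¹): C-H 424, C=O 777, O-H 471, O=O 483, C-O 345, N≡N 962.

ΔH ≈ −1251 kJ

Bonds broken (reactants):
  C-H: 6 × 424 = 2544
  C-O: 2 × 345 = 690
  O-H: 2 × 471 = 942
  O=O: 3 × 483 = 1449
  Σ(broken) = 5625 kJ
Bonds formed (products):
  C=O: 4 × 777 = 3108
  O-H: 8 × 471 = 3768
  Σ(formed) = 6876 kJ
ΔH = Σ(broken) − Σ(formed) = 5625 − 6876 = −1251 kJ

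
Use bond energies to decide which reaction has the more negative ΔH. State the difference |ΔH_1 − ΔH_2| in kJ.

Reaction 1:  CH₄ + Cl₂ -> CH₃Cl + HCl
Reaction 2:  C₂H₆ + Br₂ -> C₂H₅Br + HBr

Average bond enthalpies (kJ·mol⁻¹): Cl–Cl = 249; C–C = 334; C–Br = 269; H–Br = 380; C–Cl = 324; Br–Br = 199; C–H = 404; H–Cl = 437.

Reaction 1:
  Bonds broken (reactants):
    C–H: 4 × 404 = 1616
    Cl–Cl: 1 × 249 = 249
    Σ(broken) = 1865 kJ
  Bonds formed (products):
    C–Cl: 1 × 324 = 324
    C–H: 3 × 404 = 1212
    H–Cl: 1 × 437 = 437
    Σ(formed) = 1973 kJ
  ΔH_1 = 1865 − 1973 = −108 kJ
Reaction 2:
  Bonds broken (reactants):
    Br–Br: 1 × 199 = 199
    C–C: 1 × 334 = 334
    C–H: 6 × 404 = 2424
    Σ(broken) = 2957 kJ
  Bonds formed (products):
    C–Br: 1 × 269 = 269
    C–C: 1 × 334 = 334
    C–H: 5 × 404 = 2020
    H–Br: 1 × 380 = 380
    Σ(formed) = 3003 kJ
  ΔH_2 = 2957 − 3003 = −46 kJ
ΔH_1 − ΔH_2 = −62 kJ, so reaction 1 has the more negative ΔH; |ΔH_1 − ΔH_2| = 62 kJ.

Reaction 1, by 62 kJ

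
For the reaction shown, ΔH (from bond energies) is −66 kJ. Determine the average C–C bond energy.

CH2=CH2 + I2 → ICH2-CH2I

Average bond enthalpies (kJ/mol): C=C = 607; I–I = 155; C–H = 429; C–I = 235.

D(C–C) ≈ 358 kJ/mol

Let D be the C–C bond energy.
Σ(broken) = 4×429 + 1×607 + 1×155 = 2478
Σ(formed) = 1×D + 4×429 + 2×235 = 2186 + D
ΔH = Σ(broken) − Σ(formed) = (2478) − (2186 + D) = +292 − D
Setting this equal to −66 kJ gives D = 358 kJ/mol.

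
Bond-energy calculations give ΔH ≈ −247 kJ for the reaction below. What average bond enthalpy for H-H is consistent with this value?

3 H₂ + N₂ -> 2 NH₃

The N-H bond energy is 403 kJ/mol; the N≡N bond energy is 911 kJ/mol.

D(H-H) ≈ 420 kJ/mol

Let D be the H-H bond energy.
Σ(broken) = 3×D + 1×911 = 911 + 3D
Σ(formed) = 6×403 = 2418
ΔH = Σ(broken) − Σ(formed) = (911 + 3D) − (2418) = −1507 + 3D
Setting this equal to −247 kJ gives 3D = 1260, so D = 420 kJ/mol.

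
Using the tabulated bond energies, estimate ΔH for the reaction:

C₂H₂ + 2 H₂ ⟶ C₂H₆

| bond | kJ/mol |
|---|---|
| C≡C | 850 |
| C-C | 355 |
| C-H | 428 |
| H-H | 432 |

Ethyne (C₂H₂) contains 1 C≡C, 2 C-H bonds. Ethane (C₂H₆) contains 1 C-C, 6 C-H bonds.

Bonds broken (reactants):
  C≡C: 1 × 850 = 850
  C-H: 2 × 428 = 856
  H-H: 2 × 432 = 864
  Σ(broken) = 2570 kJ
Bonds formed (products):
  C-C: 1 × 355 = 355
  C-H: 6 × 428 = 2568
  Σ(formed) = 2923 kJ
ΔH = Σ(broken) − Σ(formed) = 2570 − 2923 = −353 kJ

ΔH ≈ −353 kJ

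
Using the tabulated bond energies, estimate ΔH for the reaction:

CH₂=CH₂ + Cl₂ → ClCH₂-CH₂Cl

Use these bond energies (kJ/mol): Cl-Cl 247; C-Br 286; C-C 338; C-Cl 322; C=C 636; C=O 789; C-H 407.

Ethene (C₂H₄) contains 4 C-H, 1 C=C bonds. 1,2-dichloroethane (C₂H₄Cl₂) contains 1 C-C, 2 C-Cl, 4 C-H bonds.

Bonds broken (reactants):
  C-H: 4 × 407 = 1628
  C=C: 1 × 636 = 636
  Cl-Cl: 1 × 247 = 247
  Σ(broken) = 2511 kJ
Bonds formed (products):
  C-C: 1 × 338 = 338
  C-Cl: 2 × 322 = 644
  C-H: 4 × 407 = 1628
  Σ(formed) = 2610 kJ
ΔH = Σ(broken) − Σ(formed) = 2511 − 2610 = −99 kJ

ΔH ≈ −99 kJ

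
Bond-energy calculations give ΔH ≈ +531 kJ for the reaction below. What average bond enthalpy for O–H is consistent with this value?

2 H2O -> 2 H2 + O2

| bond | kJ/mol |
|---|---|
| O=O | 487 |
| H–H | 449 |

D(O–H) ≈ 479 kJ/mol

Let D be the O–H bond energy.
Σ(broken) = 4×D = 4D
Σ(formed) = 2×449 + 1×487 = 1385
ΔH = Σ(broken) − Σ(formed) = (4D) − (1385) = −1385 + 4D
Setting this equal to +531 kJ gives 4D = 1916, so D = 479 kJ/mol.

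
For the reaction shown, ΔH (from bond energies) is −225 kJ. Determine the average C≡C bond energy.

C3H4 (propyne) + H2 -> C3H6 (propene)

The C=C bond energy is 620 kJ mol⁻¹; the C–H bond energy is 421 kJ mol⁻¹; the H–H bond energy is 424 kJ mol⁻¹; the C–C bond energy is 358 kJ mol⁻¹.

D(C≡C) ≈ 813 kJ/mol

Let D be the C≡C bond energy.
Σ(broken) = 1×D + 1×358 + 4×421 + 1×424 = 2466 + D
Σ(formed) = 1×358 + 6×421 + 1×620 = 3504
ΔH = Σ(broken) − Σ(formed) = (2466 + D) − (3504) = −1038 + D
Setting this equal to −225 kJ gives D = 813 kJ/mol.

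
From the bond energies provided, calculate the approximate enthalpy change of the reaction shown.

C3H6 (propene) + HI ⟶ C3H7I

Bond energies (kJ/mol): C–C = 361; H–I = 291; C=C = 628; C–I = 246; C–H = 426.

ΔH ≈ −114 kJ

Bonds broken (reactants):
  C–C: 1 × 361 = 361
  C–H: 6 × 426 = 2556
  C=C: 1 × 628 = 628
  H–I: 1 × 291 = 291
  Σ(broken) = 3836 kJ
Bonds formed (products):
  C–C: 2 × 361 = 722
  C–H: 7 × 426 = 2982
  C–I: 1 × 246 = 246
  Σ(formed) = 3950 kJ
ΔH = Σ(broken) − Σ(formed) = 3836 − 3950 = −114 kJ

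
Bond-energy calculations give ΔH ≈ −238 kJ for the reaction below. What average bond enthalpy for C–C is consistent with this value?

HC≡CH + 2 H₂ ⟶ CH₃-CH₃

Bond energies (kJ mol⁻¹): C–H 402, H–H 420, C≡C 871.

Let D be the C–C bond energy.
Σ(broken) = 1×871 + 2×402 + 2×420 = 2515
Σ(formed) = 1×D + 6×402 = 2412 + D
ΔH = Σ(broken) − Σ(formed) = (2515) − (2412 + D) = +103 − D
Setting this equal to −238 kJ gives D = 341 kJ/mol.

D(C–C) ≈ 341 kJ/mol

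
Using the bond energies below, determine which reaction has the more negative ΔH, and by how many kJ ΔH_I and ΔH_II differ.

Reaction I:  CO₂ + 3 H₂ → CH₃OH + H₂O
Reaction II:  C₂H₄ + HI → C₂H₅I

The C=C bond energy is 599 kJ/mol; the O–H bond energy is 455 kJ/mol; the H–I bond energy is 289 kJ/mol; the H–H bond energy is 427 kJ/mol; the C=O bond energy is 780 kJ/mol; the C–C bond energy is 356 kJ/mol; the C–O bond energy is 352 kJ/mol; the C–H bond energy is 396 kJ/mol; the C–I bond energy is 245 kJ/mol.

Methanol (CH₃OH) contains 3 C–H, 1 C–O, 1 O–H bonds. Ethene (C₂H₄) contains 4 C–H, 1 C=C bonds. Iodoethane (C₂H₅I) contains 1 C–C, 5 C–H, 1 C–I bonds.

Reaction II, by 45 kJ

Reaction I:
  Bonds broken (reactants):
    C=O: 2 × 780 = 1560
    H–H: 3 × 427 = 1281
    Σ(broken) = 2841 kJ
  Bonds formed (products):
    C–H: 3 × 396 = 1188
    C–O: 1 × 352 = 352
    O–H: 3 × 455 = 1365
    Σ(formed) = 2905 kJ
  ΔH_I = 2841 − 2905 = −64 kJ
Reaction II:
  Bonds broken (reactants):
    C–H: 4 × 396 = 1584
    C=C: 1 × 599 = 599
    H–I: 1 × 289 = 289
    Σ(broken) = 2472 kJ
  Bonds formed (products):
    C–C: 1 × 356 = 356
    C–H: 5 × 396 = 1980
    C–I: 1 × 245 = 245
    Σ(formed) = 2581 kJ
  ΔH_II = 2472 − 2581 = −109 kJ
ΔH_I − ΔH_II = +45 kJ, so reaction II has the more negative ΔH; |ΔH_I − ΔH_II| = 45 kJ.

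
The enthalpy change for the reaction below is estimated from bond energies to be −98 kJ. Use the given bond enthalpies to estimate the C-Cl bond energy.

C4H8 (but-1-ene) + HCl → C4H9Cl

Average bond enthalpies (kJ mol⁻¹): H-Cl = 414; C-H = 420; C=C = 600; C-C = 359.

Let D be the C-Cl bond energy.
Σ(broken) = 2×359 + 8×420 + 1×600 + 1×414 = 5092
Σ(formed) = 3×359 + 1×D + 9×420 = 4857 + D
ΔH = Σ(broken) − Σ(formed) = (5092) − (4857 + D) = +235 − D
Setting this equal to −98 kJ gives D = 333 kJ/mol.

D(C-Cl) ≈ 333 kJ/mol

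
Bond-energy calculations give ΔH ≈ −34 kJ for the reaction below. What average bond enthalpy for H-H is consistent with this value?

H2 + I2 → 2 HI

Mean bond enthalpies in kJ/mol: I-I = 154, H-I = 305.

D(H-H) ≈ 422 kJ/mol

Let D be the H-H bond energy.
Σ(broken) = 1×D + 1×154 = 154 + D
Σ(formed) = 2×305 = 610
ΔH = Σ(broken) − Σ(formed) = (154 + D) − (610) = −456 + D
Setting this equal to −34 kJ gives D = 422 kJ/mol.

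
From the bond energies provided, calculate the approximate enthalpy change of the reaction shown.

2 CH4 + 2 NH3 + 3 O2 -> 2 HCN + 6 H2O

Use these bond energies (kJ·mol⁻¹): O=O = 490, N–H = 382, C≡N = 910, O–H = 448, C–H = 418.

Bonds broken (reactants):
  C–H: 8 × 418 = 3344
  N–H: 6 × 382 = 2292
  O=O: 3 × 490 = 1470
  Σ(broken) = 7106 kJ
Bonds formed (products):
  C≡N: 2 × 910 = 1820
  C–H: 2 × 418 = 836
  O–H: 12 × 448 = 5376
  Σ(formed) = 8032 kJ
ΔH = Σ(broken) − Σ(formed) = 7106 − 8032 = −926 kJ

ΔH ≈ −926 kJ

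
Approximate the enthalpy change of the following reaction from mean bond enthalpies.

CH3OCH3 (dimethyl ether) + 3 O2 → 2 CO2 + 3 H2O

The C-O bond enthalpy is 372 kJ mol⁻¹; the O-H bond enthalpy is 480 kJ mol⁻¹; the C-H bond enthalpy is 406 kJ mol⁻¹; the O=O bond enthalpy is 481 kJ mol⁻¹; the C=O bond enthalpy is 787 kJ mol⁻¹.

Bonds broken (reactants):
  C-H: 6 × 406 = 2436
  C-O: 2 × 372 = 744
  O=O: 3 × 481 = 1443
  Σ(broken) = 4623 kJ
Bonds formed (products):
  C=O: 4 × 787 = 3148
  O-H: 6 × 480 = 2880
  Σ(formed) = 6028 kJ
ΔH = Σ(broken) − Σ(formed) = 4623 − 6028 = −1405 kJ

ΔH ≈ −1405 kJ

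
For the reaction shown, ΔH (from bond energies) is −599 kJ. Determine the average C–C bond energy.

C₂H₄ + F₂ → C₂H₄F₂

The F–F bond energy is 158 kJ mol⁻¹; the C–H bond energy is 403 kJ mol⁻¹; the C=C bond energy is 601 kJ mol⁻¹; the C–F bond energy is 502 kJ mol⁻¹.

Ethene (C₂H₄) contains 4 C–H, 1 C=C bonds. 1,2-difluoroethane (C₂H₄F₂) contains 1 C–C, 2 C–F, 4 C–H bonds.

Let D be the C–C bond energy.
Σ(broken) = 4×403 + 1×601 + 1×158 = 2371
Σ(formed) = 1×D + 2×502 + 4×403 = 2616 + D
ΔH = Σ(broken) − Σ(formed) = (2371) − (2616 + D) = −245 − D
Setting this equal to −599 kJ gives D = 354 kJ/mol.

D(C–C) ≈ 354 kJ/mol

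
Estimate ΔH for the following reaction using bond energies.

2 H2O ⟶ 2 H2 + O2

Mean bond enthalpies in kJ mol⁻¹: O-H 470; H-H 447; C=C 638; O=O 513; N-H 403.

ΔH ≈ +473 kJ

Bonds broken (reactants):
  O-H: 4 × 470 = 1880
  Σ(broken) = 1880 kJ
Bonds formed (products):
  H-H: 2 × 447 = 894
  O=O: 1 × 513 = 513
  Σ(formed) = 1407 kJ
ΔH = Σ(broken) − Σ(formed) = 1880 − 1407 = +473 kJ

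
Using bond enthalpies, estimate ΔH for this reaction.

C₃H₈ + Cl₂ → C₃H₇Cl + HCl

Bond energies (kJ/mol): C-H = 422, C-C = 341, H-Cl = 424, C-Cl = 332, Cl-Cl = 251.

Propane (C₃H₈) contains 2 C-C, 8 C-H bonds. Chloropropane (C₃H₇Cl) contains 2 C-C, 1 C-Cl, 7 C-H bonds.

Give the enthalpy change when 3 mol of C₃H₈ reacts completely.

ΔH = −249 kJ

Bonds broken (reactants):
  C-C: 2 × 341 = 682
  C-H: 8 × 422 = 3376
  Cl-Cl: 1 × 251 = 251
  Σ(broken) = 4309 kJ
Bonds formed (products):
  C-C: 2 × 341 = 682
  C-Cl: 1 × 332 = 332
  C-H: 7 × 422 = 2954
  H-Cl: 1 × 424 = 424
  Σ(formed) = 4392 kJ
ΔH = Σ(broken) − Σ(formed) = 4309 − 4392 = −83 kJ
For 3× the reaction as written: 3 × (−83) = −249 kJ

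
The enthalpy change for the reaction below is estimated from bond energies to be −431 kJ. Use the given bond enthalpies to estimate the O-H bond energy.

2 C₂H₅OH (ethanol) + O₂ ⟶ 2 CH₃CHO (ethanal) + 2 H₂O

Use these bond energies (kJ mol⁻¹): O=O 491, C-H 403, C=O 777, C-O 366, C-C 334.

Let D be the O-H bond energy.
Σ(broken) = 2×334 + 10×403 + 2×366 + 2×D + 1×491 = 5921 + 2D
Σ(formed) = 2×334 + 8×403 + 2×777 + 4×D = 5446 + 4D
ΔH = Σ(broken) − Σ(formed) = (5921 + 2D) − (5446 + 4D) = +475 − 2D
Setting this equal to −431 kJ gives 2D = 906, so D = 453 kJ/mol.

D(O-H) ≈ 453 kJ/mol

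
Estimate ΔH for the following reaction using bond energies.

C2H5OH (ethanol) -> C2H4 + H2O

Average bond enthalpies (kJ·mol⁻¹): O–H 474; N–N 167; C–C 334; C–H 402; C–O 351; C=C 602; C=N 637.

Bonds broken (reactants):
  C–C: 1 × 334 = 334
  C–H: 5 × 402 = 2010
  C–O: 1 × 351 = 351
  O–H: 1 × 474 = 474
  Σ(broken) = 3169 kJ
Bonds formed (products):
  C–H: 4 × 402 = 1608
  C=C: 1 × 602 = 602
  O–H: 2 × 474 = 948
  Σ(formed) = 3158 kJ
ΔH = Σ(broken) − Σ(formed) = 3169 − 3158 = +11 kJ

ΔH ≈ +11 kJ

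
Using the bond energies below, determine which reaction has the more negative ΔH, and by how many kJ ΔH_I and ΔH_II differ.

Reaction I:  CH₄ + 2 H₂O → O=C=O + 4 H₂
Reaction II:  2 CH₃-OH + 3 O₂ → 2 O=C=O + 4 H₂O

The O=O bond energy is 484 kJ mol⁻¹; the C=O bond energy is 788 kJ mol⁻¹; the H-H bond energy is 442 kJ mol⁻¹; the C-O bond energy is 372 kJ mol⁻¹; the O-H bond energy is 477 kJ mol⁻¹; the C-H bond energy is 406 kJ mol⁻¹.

Reaction II, by 1570 kJ

Reaction I:
  Bonds broken (reactants):
    C-H: 4 × 406 = 1624
    O-H: 4 × 477 = 1908
    Σ(broken) = 3532 kJ
  Bonds formed (products):
    C=O: 2 × 788 = 1576
    H-H: 4 × 442 = 1768
    Σ(formed) = 3344 kJ
  ΔH_I = 3532 − 3344 = +188 kJ
Reaction II:
  Bonds broken (reactants):
    C-H: 6 × 406 = 2436
    C-O: 2 × 372 = 744
    O-H: 2 × 477 = 954
    O=O: 3 × 484 = 1452
    Σ(broken) = 5586 kJ
  Bonds formed (products):
    C=O: 4 × 788 = 3152
    O-H: 8 × 477 = 3816
    Σ(formed) = 6968 kJ
  ΔH_II = 5586 − 6968 = −1382 kJ
ΔH_I − ΔH_II = +1570 kJ, so reaction II has the more negative ΔH; |ΔH_I − ΔH_II| = 1570 kJ.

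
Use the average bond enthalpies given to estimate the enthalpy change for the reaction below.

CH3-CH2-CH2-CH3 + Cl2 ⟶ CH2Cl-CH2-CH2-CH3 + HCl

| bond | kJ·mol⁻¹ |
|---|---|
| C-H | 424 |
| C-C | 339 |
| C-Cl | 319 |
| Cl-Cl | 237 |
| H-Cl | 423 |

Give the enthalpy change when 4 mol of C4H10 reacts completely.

Bonds broken (reactants):
  C-C: 3 × 339 = 1017
  C-H: 10 × 424 = 4240
  Cl-Cl: 1 × 237 = 237
  Σ(broken) = 5494 kJ
Bonds formed (products):
  C-C: 3 × 339 = 1017
  C-Cl: 1 × 319 = 319
  C-H: 9 × 424 = 3816
  H-Cl: 1 × 423 = 423
  Σ(formed) = 5575 kJ
ΔH = Σ(broken) − Σ(formed) = 5494 − 5575 = −81 kJ
For 4× the reaction as written: 4 × (−81) = −324 kJ

ΔH = −324 kJ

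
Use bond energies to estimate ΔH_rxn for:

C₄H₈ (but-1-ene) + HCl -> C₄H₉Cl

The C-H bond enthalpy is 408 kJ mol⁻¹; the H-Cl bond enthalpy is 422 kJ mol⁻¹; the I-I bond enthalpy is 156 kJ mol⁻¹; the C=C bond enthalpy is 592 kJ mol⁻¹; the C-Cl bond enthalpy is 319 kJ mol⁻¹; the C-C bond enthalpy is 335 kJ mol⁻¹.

ΔH ≈ −48 kJ

Bonds broken (reactants):
  C-C: 2 × 335 = 670
  C-H: 8 × 408 = 3264
  C=C: 1 × 592 = 592
  H-Cl: 1 × 422 = 422
  Σ(broken) = 4948 kJ
Bonds formed (products):
  C-C: 3 × 335 = 1005
  C-Cl: 1 × 319 = 319
  C-H: 9 × 408 = 3672
  Σ(formed) = 4996 kJ
ΔH = Σ(broken) − Σ(formed) = 4948 − 4996 = −48 kJ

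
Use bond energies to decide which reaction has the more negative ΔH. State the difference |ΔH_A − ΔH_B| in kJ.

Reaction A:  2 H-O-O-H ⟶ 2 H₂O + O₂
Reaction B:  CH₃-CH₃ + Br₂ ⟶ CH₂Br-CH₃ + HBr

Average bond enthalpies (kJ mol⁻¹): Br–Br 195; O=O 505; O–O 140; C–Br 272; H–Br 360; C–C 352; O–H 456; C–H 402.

Reaction A, by 190 kJ

Reaction A:
  Bonds broken (reactants):
    O–H: 4 × 456 = 1824
    O–O: 2 × 140 = 280
    Σ(broken) = 2104 kJ
  Bonds formed (products):
    O–H: 4 × 456 = 1824
    O=O: 1 × 505 = 505
    Σ(formed) = 2329 kJ
  ΔH_A = 2104 − 2329 = −225 kJ
Reaction B:
  Bonds broken (reactants):
    Br–Br: 1 × 195 = 195
    C–C: 1 × 352 = 352
    C–H: 6 × 402 = 2412
    Σ(broken) = 2959 kJ
  Bonds formed (products):
    C–Br: 1 × 272 = 272
    C–C: 1 × 352 = 352
    C–H: 5 × 402 = 2010
    H–Br: 1 × 360 = 360
    Σ(formed) = 2994 kJ
  ΔH_B = 2959 − 2994 = −35 kJ
ΔH_A − ΔH_B = −190 kJ, so reaction A has the more negative ΔH; |ΔH_A − ΔH_B| = 190 kJ.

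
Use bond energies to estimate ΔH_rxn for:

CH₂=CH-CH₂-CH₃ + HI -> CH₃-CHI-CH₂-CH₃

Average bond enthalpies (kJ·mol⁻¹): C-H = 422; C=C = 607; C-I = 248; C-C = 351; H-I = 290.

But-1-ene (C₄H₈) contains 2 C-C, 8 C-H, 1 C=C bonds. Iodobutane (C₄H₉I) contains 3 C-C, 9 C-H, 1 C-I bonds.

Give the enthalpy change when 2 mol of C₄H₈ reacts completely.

ΔH = −248 kJ

Bonds broken (reactants):
  C-C: 2 × 351 = 702
  C-H: 8 × 422 = 3376
  C=C: 1 × 607 = 607
  H-I: 1 × 290 = 290
  Σ(broken) = 4975 kJ
Bonds formed (products):
  C-C: 3 × 351 = 1053
  C-H: 9 × 422 = 3798
  C-I: 1 × 248 = 248
  Σ(formed) = 5099 kJ
ΔH = Σ(broken) − Σ(formed) = 4975 − 5099 = −124 kJ
For 2× the reaction as written: 2 × (−124) = −248 kJ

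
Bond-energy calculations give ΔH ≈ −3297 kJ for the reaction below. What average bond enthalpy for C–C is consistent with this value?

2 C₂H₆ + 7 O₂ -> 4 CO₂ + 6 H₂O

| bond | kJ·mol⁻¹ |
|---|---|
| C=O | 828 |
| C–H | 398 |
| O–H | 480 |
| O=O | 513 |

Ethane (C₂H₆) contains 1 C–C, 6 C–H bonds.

D(C–C) ≈ 360 kJ/mol

Let D be the C–C bond energy.
Σ(broken) = 2×D + 12×398 + 7×513 = 8367 + 2D
Σ(formed) = 8×828 + 12×480 = 12384
ΔH = Σ(broken) − Σ(formed) = (8367 + 2D) − (12384) = −4017 + 2D
Setting this equal to −3297 kJ gives 2D = 720, so D = 360 kJ/mol.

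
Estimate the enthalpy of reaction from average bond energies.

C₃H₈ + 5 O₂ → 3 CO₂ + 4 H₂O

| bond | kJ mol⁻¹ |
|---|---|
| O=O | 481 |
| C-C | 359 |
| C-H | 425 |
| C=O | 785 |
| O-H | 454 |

ΔH ≈ −1819 kJ

Bonds broken (reactants):
  C-C: 2 × 359 = 718
  C-H: 8 × 425 = 3400
  O=O: 5 × 481 = 2405
  Σ(broken) = 6523 kJ
Bonds formed (products):
  C=O: 6 × 785 = 4710
  O-H: 8 × 454 = 3632
  Σ(formed) = 8342 kJ
ΔH = Σ(broken) − Σ(formed) = 6523 − 8342 = −1819 kJ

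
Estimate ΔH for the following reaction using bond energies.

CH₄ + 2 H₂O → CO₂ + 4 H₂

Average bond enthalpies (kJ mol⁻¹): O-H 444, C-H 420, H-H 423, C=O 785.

Bonds broken (reactants):
  C-H: 4 × 420 = 1680
  O-H: 4 × 444 = 1776
  Σ(broken) = 3456 kJ
Bonds formed (products):
  C=O: 2 × 785 = 1570
  H-H: 4 × 423 = 1692
  Σ(formed) = 3262 kJ
ΔH = Σ(broken) − Σ(formed) = 3456 − 3262 = +194 kJ

ΔH ≈ +194 kJ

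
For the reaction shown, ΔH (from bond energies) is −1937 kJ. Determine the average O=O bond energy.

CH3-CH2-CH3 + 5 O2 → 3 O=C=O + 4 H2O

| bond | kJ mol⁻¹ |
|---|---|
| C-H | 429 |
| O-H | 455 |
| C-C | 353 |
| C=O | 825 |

D(O=O) ≈ 503 kJ/mol

Let D be the O=O bond energy.
Σ(broken) = 2×353 + 8×429 + 5×D = 4138 + 5D
Σ(formed) = 6×825 + 8×455 = 8590
ΔH = Σ(broken) − Σ(formed) = (4138 + 5D) − (8590) = −4452 + 5D
Setting this equal to −1937 kJ gives 5D = 2515, so D = 503 kJ/mol.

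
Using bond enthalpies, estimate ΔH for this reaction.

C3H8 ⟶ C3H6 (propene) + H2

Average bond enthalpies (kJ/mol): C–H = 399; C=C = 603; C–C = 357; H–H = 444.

ΔH ≈ +108 kJ

Bonds broken (reactants):
  C–C: 2 × 357 = 714
  C–H: 8 × 399 = 3192
  Σ(broken) = 3906 kJ
Bonds formed (products):
  C–C: 1 × 357 = 357
  C–H: 6 × 399 = 2394
  C=C: 1 × 603 = 603
  H–H: 1 × 444 = 444
  Σ(formed) = 3798 kJ
ΔH = Σ(broken) − Σ(formed) = 3906 − 3798 = +108 kJ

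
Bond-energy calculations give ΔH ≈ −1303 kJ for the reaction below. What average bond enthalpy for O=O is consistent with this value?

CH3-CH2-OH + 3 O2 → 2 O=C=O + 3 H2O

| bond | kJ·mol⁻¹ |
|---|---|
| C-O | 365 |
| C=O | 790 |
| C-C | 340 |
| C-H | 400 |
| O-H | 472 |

Let D be the O=O bond energy.
Σ(broken) = 1×340 + 5×400 + 1×365 + 1×472 + 3×D = 3177 + 3D
Σ(formed) = 4×790 + 6×472 = 5992
ΔH = Σ(broken) − Σ(formed) = (3177 + 3D) − (5992) = −2815 + 3D
Setting this equal to −1303 kJ gives 3D = 1512, so D = 504 kJ/mol.

D(O=O) ≈ 504 kJ/mol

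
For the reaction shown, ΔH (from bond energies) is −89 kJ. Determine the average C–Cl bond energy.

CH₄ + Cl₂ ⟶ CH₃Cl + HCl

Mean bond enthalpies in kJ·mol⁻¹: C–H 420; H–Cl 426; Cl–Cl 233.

Let D be the C–Cl bond energy.
Σ(broken) = 4×420 + 1×233 = 1913
Σ(formed) = 1×D + 3×420 + 1×426 = 1686 + D
ΔH = Σ(broken) − Σ(formed) = (1913) − (1686 + D) = +227 − D
Setting this equal to −89 kJ gives D = 316 kJ/mol.

D(C–Cl) ≈ 316 kJ/mol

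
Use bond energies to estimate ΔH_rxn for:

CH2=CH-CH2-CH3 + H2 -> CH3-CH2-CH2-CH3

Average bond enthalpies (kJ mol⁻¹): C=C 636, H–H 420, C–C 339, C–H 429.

ΔH ≈ −141 kJ

Bonds broken (reactants):
  C–C: 2 × 339 = 678
  C–H: 8 × 429 = 3432
  C=C: 1 × 636 = 636
  H–H: 1 × 420 = 420
  Σ(broken) = 5166 kJ
Bonds formed (products):
  C–C: 3 × 339 = 1017
  C–H: 10 × 429 = 4290
  Σ(formed) = 5307 kJ
ΔH = Σ(broken) − Σ(formed) = 5166 − 5307 = −141 kJ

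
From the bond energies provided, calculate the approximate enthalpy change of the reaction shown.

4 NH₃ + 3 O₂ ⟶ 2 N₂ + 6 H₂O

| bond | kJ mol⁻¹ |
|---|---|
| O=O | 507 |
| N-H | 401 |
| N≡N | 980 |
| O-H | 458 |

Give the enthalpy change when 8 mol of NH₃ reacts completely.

Bonds broken (reactants):
  N-H: 12 × 401 = 4812
  O=O: 3 × 507 = 1521
  Σ(broken) = 6333 kJ
Bonds formed (products):
  N≡N: 2 × 980 = 1960
  O-H: 12 × 458 = 5496
  Σ(formed) = 7456 kJ
ΔH = Σ(broken) − Σ(formed) = 6333 − 7456 = −1123 kJ
For 2× the reaction as written: 2 × (−1123) = −2246 kJ

ΔH = −2246 kJ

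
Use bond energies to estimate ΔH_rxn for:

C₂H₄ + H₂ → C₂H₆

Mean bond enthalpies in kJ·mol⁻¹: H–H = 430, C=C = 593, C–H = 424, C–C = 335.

ΔH ≈ −160 kJ

Bonds broken (reactants):
  C–H: 4 × 424 = 1696
  C=C: 1 × 593 = 593
  H–H: 1 × 430 = 430
  Σ(broken) = 2719 kJ
Bonds formed (products):
  C–C: 1 × 335 = 335
  C–H: 6 × 424 = 2544
  Σ(formed) = 2879 kJ
ΔH = Σ(broken) − Σ(formed) = 2719 − 2879 = −160 kJ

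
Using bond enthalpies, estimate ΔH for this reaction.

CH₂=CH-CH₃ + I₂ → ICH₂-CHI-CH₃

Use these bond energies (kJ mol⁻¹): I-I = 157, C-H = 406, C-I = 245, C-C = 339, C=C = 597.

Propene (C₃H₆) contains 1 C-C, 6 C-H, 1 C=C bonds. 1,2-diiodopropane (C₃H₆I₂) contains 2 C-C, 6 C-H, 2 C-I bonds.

ΔH ≈ −75 kJ

Bonds broken (reactants):
  C-C: 1 × 339 = 339
  C-H: 6 × 406 = 2436
  C=C: 1 × 597 = 597
  I-I: 1 × 157 = 157
  Σ(broken) = 3529 kJ
Bonds formed (products):
  C-C: 2 × 339 = 678
  C-H: 6 × 406 = 2436
  C-I: 2 × 245 = 490
  Σ(formed) = 3604 kJ
ΔH = Σ(broken) − Σ(formed) = 3529 − 3604 = −75 kJ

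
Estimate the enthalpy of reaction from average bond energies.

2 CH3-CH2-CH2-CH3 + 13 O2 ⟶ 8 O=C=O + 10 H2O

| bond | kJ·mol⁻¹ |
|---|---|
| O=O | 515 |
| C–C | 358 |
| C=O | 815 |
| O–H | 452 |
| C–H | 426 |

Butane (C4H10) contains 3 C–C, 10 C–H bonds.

Bonds broken (reactants):
  C–C: 6 × 358 = 2148
  C–H: 20 × 426 = 8520
  O=O: 13 × 515 = 6695
  Σ(broken) = 17363 kJ
Bonds formed (products):
  C=O: 16 × 815 = 13040
  O–H: 20 × 452 = 9040
  Σ(formed) = 22080 kJ
ΔH = Σ(broken) − Σ(formed) = 17363 − 22080 = −4717 kJ

ΔH ≈ −4717 kJ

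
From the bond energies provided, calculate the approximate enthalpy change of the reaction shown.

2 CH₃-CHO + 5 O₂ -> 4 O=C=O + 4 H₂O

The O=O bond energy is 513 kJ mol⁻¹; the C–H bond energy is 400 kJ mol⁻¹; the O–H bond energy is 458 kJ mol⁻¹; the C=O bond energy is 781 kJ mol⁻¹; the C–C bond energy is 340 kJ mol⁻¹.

Bonds broken (reactants):
  C–C: 2 × 340 = 680
  C–H: 8 × 400 = 3200
  C=O: 2 × 781 = 1562
  O=O: 5 × 513 = 2565
  Σ(broken) = 8007 kJ
Bonds formed (products):
  C=O: 8 × 781 = 6248
  O–H: 8 × 458 = 3664
  Σ(formed) = 9912 kJ
ΔH = Σ(broken) − Σ(formed) = 8007 − 9912 = −1905 kJ

ΔH ≈ −1905 kJ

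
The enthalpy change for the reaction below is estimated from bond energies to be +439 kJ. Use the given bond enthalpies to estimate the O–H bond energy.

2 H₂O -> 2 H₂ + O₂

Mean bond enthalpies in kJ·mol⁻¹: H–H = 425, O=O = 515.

Let D be the O–H bond energy.
Σ(broken) = 4×D = 4D
Σ(formed) = 2×425 + 1×515 = 1365
ΔH = Σ(broken) − Σ(formed) = (4D) − (1365) = −1365 + 4D
Setting this equal to +439 kJ gives 4D = 1804, so D = 451 kJ/mol.

D(O–H) ≈ 451 kJ/mol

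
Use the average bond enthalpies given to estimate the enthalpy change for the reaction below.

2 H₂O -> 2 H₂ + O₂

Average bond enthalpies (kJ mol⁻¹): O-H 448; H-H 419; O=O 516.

Bonds broken (reactants):
  O-H: 4 × 448 = 1792
  Σ(broken) = 1792 kJ
Bonds formed (products):
  H-H: 2 × 419 = 838
  O=O: 1 × 516 = 516
  Σ(formed) = 1354 kJ
ΔH = Σ(broken) − Σ(formed) = 1792 − 1354 = +438 kJ

ΔH ≈ +438 kJ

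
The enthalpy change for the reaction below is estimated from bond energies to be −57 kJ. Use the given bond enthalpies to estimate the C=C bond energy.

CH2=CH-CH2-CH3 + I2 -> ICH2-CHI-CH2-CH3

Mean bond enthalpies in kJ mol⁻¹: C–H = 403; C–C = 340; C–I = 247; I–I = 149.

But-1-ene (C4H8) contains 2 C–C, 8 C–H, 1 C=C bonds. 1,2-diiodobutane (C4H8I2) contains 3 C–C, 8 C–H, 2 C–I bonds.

D(C=C) ≈ 628 kJ/mol

Let D be the C=C bond energy.
Σ(broken) = 2×340 + 8×403 + 1×D + 1×149 = 4053 + D
Σ(formed) = 3×340 + 8×403 + 2×247 = 4738
ΔH = Σ(broken) − Σ(formed) = (4053 + D) − (4738) = −685 + D
Setting this equal to −57 kJ gives D = 628 kJ/mol.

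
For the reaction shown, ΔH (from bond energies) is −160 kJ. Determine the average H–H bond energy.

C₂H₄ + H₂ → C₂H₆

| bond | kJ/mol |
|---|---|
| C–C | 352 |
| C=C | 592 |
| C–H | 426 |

D(H–H) ≈ 452 kJ/mol

Let D be the H–H bond energy.
Σ(broken) = 4×426 + 1×592 + 1×D = 2296 + D
Σ(formed) = 1×352 + 6×426 = 2908
ΔH = Σ(broken) − Σ(formed) = (2296 + D) − (2908) = −612 + D
Setting this equal to −160 kJ gives D = 452 kJ/mol.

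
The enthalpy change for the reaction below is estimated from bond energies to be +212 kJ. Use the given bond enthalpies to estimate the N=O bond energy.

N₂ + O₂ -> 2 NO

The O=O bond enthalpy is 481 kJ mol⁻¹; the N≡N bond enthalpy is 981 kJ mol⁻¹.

D(N=O) ≈ 625 kJ/mol

Let D be the N=O bond energy.
Σ(broken) = 1×981 + 1×481 = 1462
Σ(formed) = 2×D = 2D
ΔH = Σ(broken) − Σ(formed) = (1462) − (2D) = +1462 − 2D
Setting this equal to +212 kJ gives 2D = 1250, so D = 625 kJ/mol.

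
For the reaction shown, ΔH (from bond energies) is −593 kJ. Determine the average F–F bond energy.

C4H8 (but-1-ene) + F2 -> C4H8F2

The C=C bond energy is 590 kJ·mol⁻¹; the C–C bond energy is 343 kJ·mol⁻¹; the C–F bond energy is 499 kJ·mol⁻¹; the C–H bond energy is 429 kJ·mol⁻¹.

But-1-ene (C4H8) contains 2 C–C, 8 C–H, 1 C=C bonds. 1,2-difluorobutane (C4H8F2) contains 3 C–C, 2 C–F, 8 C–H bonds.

D(F–F) ≈ 158 kJ/mol

Let D be the F–F bond energy.
Σ(broken) = 2×343 + 8×429 + 1×590 + 1×D = 4708 + D
Σ(formed) = 3×343 + 2×499 + 8×429 = 5459
ΔH = Σ(broken) − Σ(formed) = (4708 + D) − (5459) = −751 + D
Setting this equal to −593 kJ gives D = 158 kJ/mol.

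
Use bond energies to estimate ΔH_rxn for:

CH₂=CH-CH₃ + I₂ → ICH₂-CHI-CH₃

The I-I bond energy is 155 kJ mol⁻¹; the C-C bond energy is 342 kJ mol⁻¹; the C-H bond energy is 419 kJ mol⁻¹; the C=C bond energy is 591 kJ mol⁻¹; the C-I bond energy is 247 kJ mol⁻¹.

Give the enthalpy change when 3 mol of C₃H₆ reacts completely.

Bonds broken (reactants):
  C-C: 1 × 342 = 342
  C-H: 6 × 419 = 2514
  C=C: 1 × 591 = 591
  I-I: 1 × 155 = 155
  Σ(broken) = 3602 kJ
Bonds formed (products):
  C-C: 2 × 342 = 684
  C-H: 6 × 419 = 2514
  C-I: 2 × 247 = 494
  Σ(formed) = 3692 kJ
ΔH = Σ(broken) − Σ(formed) = 3602 − 3692 = −90 kJ
For 3× the reaction as written: 3 × (−90) = −270 kJ

ΔH = −270 kJ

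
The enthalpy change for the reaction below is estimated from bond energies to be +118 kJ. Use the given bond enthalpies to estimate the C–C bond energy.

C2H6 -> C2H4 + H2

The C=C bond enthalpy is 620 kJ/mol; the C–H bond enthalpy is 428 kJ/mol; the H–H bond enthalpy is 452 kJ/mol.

D(C–C) ≈ 334 kJ/mol

Let D be the C–C bond energy.
Σ(broken) = 1×D + 6×428 = 2568 + D
Σ(formed) = 4×428 + 1×620 + 1×452 = 2784
ΔH = Σ(broken) − Σ(formed) = (2568 + D) − (2784) = −216 + D
Setting this equal to +118 kJ gives D = 334 kJ/mol.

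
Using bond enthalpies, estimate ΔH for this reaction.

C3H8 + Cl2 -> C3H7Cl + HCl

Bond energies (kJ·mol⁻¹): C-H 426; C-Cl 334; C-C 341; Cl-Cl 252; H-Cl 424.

Bonds broken (reactants):
  C-C: 2 × 341 = 682
  C-H: 8 × 426 = 3408
  Cl-Cl: 1 × 252 = 252
  Σ(broken) = 4342 kJ
Bonds formed (products):
  C-C: 2 × 341 = 682
  C-Cl: 1 × 334 = 334
  C-H: 7 × 426 = 2982
  H-Cl: 1 × 424 = 424
  Σ(formed) = 4422 kJ
ΔH = Σ(broken) − Σ(formed) = 4342 − 4422 = −80 kJ

ΔH ≈ −80 kJ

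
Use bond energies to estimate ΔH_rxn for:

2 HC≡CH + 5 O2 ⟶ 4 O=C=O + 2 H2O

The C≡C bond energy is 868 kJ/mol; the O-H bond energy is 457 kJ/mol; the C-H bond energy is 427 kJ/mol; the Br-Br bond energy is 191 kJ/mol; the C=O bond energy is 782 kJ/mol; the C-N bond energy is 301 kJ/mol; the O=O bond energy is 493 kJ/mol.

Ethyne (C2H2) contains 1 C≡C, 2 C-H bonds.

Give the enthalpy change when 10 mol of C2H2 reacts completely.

ΔH = −10875 kJ

Bonds broken (reactants):
  C≡C: 2 × 868 = 1736
  C-H: 4 × 427 = 1708
  O=O: 5 × 493 = 2465
  Σ(broken) = 5909 kJ
Bonds formed (products):
  C=O: 8 × 782 = 6256
  O-H: 4 × 457 = 1828
  Σ(formed) = 8084 kJ
ΔH = Σ(broken) − Σ(formed) = 5909 − 8084 = −2175 kJ
For 5× the reaction as written: 5 × (−2175) = −10875 kJ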